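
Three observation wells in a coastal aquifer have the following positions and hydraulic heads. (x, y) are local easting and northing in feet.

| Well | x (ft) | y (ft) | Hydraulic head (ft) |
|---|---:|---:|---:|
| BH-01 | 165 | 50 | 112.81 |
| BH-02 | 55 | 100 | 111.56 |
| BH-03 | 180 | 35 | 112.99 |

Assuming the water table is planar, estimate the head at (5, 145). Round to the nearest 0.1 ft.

111.0 ft

Differences from BH-01: to BH-02 (Δx, Δy, Δh) = (-110, 50, -1.25); to BH-03 = (15, -15, +0.18).
Determinant of the coordinate differences = (-110)·(-15) − 15·50 = 900.
∂h/∂x = [(-1.25)·(-15) − (+0.18)·50] / 900 = +0.01083
∂h/∂y = [(-110)·(+0.18) − 15·(-1.25)] / 900 = -0.001167
h(5, 145) = 112.81 + (+0.01083)·(-160) + (-0.001167)·(95) = 112.81 -1.733 -0.111 = 110.966 ft.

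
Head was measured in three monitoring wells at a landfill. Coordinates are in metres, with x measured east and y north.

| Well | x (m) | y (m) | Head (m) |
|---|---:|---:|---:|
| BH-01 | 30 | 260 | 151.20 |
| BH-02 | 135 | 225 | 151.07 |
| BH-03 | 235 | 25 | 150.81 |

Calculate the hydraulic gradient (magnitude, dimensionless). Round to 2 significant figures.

0.0013

Taking BH-01 as reference: BH-02−BH-01 = (105, -35, -0.13); BH-03−BH-01 = (205, -235, -0.39).
Determinant of the coordinate differences = 105·(-235) − 205·(-35) = -17500.
∂h/∂x = [(-0.13)·(-235) − (-0.39)·(-35)] / -17500 = -0.0009657
∂h/∂y = [105·(-0.39) − 205·(-0.13)] / -17500 = +0.0008171
|∇h| = √(-0.0009657² + 0.0008171²) = 0.001265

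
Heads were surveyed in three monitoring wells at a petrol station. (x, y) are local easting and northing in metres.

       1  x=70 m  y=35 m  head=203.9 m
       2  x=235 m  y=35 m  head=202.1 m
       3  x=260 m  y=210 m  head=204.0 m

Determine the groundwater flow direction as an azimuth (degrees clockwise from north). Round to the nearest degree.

139°

With h = a·x + b·y + c and 1 as origin, the differences give:
  165·a + 0·b = -1.8
  190·a + 175·b = +0.1
Eliminate b (×175 and ×0, subtract): 28875·a = -315.00 → a = ∂h/∂x = -0.01091
Back-substitute: b = ∂h/∂y = +0.01242.
Flow direction (−∇h) has components (+0.01091 E, -0.01242 N).
Azimuth = atan2(E, N) = atan2(+0.01091, -0.01242) = 138.7° ≈ 139°.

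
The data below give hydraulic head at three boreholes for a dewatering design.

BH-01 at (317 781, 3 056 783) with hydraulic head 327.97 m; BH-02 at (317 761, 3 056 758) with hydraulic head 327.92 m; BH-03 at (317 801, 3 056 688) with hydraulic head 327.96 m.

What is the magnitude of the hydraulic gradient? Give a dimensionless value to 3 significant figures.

Taking BH-01 as reference: BH-02−BH-01 = (-20, -25, -0.05); BH-03−BH-01 = (20, -95, -0.01).
Determinant of the coordinate differences = (-20)·(-95) − 20·(-25) = 2400.
∂h/∂x = [(-0.05)·(-95) − (-0.01)·(-25)] / 2400 = +0.001875
∂h/∂y = [(-20)·(-0.01) − 20·(-0.05)] / 2400 = +0.0005000
|∇h| = √(0.001875² + 0.0005000²) = 0.001941

0.00194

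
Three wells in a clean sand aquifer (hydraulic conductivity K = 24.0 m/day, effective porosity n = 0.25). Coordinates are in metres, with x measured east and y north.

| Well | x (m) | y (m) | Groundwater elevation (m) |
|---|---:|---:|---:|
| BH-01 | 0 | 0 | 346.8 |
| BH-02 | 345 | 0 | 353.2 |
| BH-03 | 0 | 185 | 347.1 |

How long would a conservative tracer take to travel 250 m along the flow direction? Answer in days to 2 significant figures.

140 days

∂h/∂x = (353.2 − 346.8) / (345 − 0) = +0.01855
∂h/∂y = (347.1 − 346.8) / (185 − 0) = +0.001622
|∇h| = √(0.01855² + 0.001622²) = 0.01862
Seepage velocity v = K·i/n = 24.0 × 0.01862 / 0.25 = 1.788 m/day.
t = 250 / 1.788 = 139.8 days.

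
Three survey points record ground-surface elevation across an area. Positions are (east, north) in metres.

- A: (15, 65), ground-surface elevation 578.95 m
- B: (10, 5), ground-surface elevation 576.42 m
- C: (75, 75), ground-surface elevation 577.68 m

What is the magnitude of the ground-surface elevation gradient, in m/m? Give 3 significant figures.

With z = a·x + b·y + c and A as origin, the differences give:
  (-5)·a + (-60)·b = -2.53
  60·a + 10·b = -1.27
Eliminate b (×10 and ×(-60), subtract): 3550·a = -101.500 → a = ∂z/∂x = -0.02859
Back-substitute: b = ∂z/∂y = +0.04455.
|∇f| = √(-0.02859² + 0.04455²) = 0.05293 m/m

0.0529 m/m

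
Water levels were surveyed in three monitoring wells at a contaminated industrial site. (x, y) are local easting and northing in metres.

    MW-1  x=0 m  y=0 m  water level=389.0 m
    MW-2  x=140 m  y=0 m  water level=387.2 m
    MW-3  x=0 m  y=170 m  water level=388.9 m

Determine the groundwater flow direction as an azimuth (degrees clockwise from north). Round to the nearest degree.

087°

∂h/∂x = (387.2 − 389.0) / (140 − 0) = -0.01286
∂h/∂y = (388.9 − 389.0) / (170 − 0) = -0.0005882
Flow direction (−∇h) has components (+0.01286 E, +0.0005882 N).
Azimuth = atan2(E, N) = atan2(+0.01286, +0.0005882) = 87.4° ≈ 087°.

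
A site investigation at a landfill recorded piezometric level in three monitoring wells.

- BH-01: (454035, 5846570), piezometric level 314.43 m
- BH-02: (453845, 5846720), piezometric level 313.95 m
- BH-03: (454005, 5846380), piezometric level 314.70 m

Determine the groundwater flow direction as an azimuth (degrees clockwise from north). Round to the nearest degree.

Taking BH-01 as reference: BH-02−BH-01 = (-190, 150, -0.48); BH-03−BH-01 = (-30, -190, +0.27).
Determinant of the coordinate differences = (-190)·(-190) − (-30)·150 = 40600.
∂h/∂x = [(-0.48)·(-190) − (+0.27)·150] / 40600 = +0.001249
∂h/∂y = [(-190)·(+0.27) − (-30)·(-0.48)] / 40600 = -0.001618
Flow direction (−∇h) has components (-0.001249 E, +0.001618 N).
Azimuth = atan2(E, N) = atan2(-0.001249, +0.001618) = 322.3° ≈ 322°.

322°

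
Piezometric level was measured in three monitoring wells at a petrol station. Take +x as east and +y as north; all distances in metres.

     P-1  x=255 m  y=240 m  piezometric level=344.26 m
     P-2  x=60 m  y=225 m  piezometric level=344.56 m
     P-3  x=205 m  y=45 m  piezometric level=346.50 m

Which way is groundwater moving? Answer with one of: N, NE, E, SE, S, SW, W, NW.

N

With h = a·x + b·y + c and P-1 as origin, the differences give:
  (-195)·a + (-15)·b = +0.30
  (-50)·a + (-195)·b = +2.24
Eliminate b (×(-195) and ×(-15), subtract): 37275·a = -24.900 → a = ∂h/∂x = -0.0006680
Back-substitute: b = ∂h/∂y = -0.01132.
Flow = −∇h = (+0.0006680 east, +0.01132 north), which points north.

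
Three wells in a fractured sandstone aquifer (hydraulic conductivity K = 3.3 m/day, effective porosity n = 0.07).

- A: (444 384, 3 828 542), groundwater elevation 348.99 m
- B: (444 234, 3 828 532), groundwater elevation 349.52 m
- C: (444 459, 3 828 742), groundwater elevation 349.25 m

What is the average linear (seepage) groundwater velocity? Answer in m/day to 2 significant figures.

0.22 m/day

Differences from A: to B (Δx, Δy, Δh) = (-150, -10, +0.53); to C = (75, 200, +0.26).
Determinant of the coordinate differences = (-150)·200 − 75·(-10) = -29250.
∂h/∂x = [(+0.53)·200 − (+0.26)·(-10)] / -29250 = -0.003713
∂h/∂y = [(-150)·(+0.26) − 75·(+0.53)] / -29250 = +0.002692
|∇h| = √(-0.003713² + 0.002692²) = 0.004586
Seepage velocity v = K·i/n = 3.3 × 0.004586 / 0.07 = 0.2162 m/day.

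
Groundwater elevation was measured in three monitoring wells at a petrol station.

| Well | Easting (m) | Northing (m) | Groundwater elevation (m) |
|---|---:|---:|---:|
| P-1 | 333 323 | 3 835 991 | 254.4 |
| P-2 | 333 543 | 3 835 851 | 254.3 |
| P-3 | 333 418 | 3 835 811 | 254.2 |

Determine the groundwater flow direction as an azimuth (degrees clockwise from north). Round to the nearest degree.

Three-point gradient (reference P-1): Δ to P-2 = (220, -140, -0.1), Δ to P-3 = (95, -180, -0.2).
∂h/∂x = +0.0003802, ∂h/∂y = +0.001312 (det = -26300).
Flow direction (−∇h) has components (-0.0003802 E, -0.001312 N).
Azimuth = atan2(E, N) = atan2(-0.0003802, -0.001312) = 196.2° ≈ 196°.

196°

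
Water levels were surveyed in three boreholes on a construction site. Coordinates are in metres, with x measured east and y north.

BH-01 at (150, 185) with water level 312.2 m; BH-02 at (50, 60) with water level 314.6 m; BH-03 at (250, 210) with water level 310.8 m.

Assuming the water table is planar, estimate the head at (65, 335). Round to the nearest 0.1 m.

Differences from BH-01: to BH-02 (Δx, Δy, Δh) = (-100, -125, +2.4); to BH-03 = (100, 25, -1.4).
Solve a·Δx + b·Δy = Δh: det = (-100)·25 − 100·(-125) = 10000.
∂h/∂x = [(+2.4)·25 − (-1.4)·(-125)] / 10000 = -0.01150
∂h/∂y = [(-100)·(-1.4) − 100·(+2.4)] / 10000 = -0.01000
h(65, 335) = 312.2 + (-0.01150)·(-85) + (-0.01000)·(150) = 312.2 +0.977 -1.500 = 311.677 m.

311.7 m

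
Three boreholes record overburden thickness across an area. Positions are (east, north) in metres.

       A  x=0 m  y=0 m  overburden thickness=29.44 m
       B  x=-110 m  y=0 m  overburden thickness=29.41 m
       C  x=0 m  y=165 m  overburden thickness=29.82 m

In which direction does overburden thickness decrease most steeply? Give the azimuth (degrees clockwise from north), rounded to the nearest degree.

∂d/∂x = (29.41 − 29.44) / (-110 − 0) = +0.0002727
∂d/∂y = (29.82 − 29.44) / (165 − 0) = +0.002303
Steepest decrease is along −∇f: components (-0.0002727 E, -0.002303 N).
Azimuth = atan2(-0.0002727, -0.002303) = 186.8° ≈ 187°.

187°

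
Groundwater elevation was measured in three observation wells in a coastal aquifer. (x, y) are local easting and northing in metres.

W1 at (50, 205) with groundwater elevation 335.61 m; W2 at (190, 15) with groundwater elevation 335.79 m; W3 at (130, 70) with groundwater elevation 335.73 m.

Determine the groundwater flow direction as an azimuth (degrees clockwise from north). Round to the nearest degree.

Differences from W1: to W2 (Δx, Δy, Δh) = (140, -190, +0.18); to W3 = (80, -135, +0.12).
Solve a·Δx + b·Δy = Δh: det = 140·(-135) − 80·(-190) = -3700.
∂h/∂x = [(+0.18)·(-135) − (+0.12)·(-190)] / -3700 = +0.0004054
∂h/∂y = [140·(+0.12) − 80·(+0.18)] / -3700 = -0.0006486
Flow direction (−∇h) has components (-0.0004054 E, +0.0006486 N).
Azimuth = atan2(E, N) = atan2(-0.0004054, +0.0006486) = 328.0° ≈ 328°.

328°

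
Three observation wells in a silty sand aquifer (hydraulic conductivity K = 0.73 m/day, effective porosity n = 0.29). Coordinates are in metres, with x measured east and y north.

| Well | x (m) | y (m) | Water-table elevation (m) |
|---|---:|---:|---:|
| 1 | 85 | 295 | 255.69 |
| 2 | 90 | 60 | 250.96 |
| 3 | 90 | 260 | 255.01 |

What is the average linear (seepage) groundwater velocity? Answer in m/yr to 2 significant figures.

19 m/yr

Taking 1 as reference: 2−1 = (5, -235, -4.73); 3−1 = (5, -35, -0.68).
Determinant of the coordinate differences = 5·(-35) − 5·(-235) = 1000.
∂h/∂x = [(-4.73)·(-35) − (-0.68)·(-235)] / 1000 = +0.005750
∂h/∂y = [5·(-0.68) − 5·(-4.73)] / 1000 = +0.02025
|∇h| = √(0.005750² + 0.02025²) = 0.02105
Seepage velocity v = K·i/n = 0.73 × 0.02105 / 0.29 = 0.05299 m/day = 19.35 m/yr.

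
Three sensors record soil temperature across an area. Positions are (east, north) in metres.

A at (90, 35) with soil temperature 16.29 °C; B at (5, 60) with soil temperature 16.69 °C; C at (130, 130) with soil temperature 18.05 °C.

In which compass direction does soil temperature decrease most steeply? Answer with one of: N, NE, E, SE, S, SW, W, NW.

S

Differences from A: to B (Δx, Δy, Δh) = (-85, 25, +0.40); to C = (40, 95, +1.76).
Determinant of the coordinate differences = (-85)·95 − 40·25 = -9075.
∂T/∂x = [(+0.40)·95 − (+1.76)·25] / -9075 = +0.0006612
∂T/∂y = [(-85)·(+1.76) − 40·(+0.40)] / -9075 = +0.01825
Steepest decrease is along −∇f = (-0.0006612 E, -0.01825 N) → south.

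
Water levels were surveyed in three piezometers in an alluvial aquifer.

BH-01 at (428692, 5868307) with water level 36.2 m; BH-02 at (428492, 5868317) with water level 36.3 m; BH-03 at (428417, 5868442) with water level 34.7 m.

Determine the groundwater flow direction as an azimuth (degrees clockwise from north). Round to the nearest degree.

Taking BH-01 as reference: BH-02−BH-01 = (-200, 10, +0.1); BH-03−BH-01 = (-275, 135, -1.5).
Determinant of the coordinate differences = (-200)·135 − (-275)·10 = -24250.
∂h/∂x = [(+0.1)·135 − (-1.5)·10] / -24250 = -0.001175
∂h/∂y = [(-200)·(-1.5) − (-275)·(+0.1)] / -24250 = -0.01351
Flow direction (−∇h) has components (+0.001175 E, +0.01351 N).
Azimuth = atan2(E, N) = atan2(+0.001175, +0.01351) = 5.0° ≈ 005°.

005°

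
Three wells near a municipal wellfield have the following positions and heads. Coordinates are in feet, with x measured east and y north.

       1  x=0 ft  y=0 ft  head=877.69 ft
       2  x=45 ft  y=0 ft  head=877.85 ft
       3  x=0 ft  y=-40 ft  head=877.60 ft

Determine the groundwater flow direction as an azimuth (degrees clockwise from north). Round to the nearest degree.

∂h/∂x = (877.85 − 877.69) / (45 − 0) = +0.003556
∂h/∂y = (877.60 − 877.69) / (-40 − 0) = +0.002250
Flow direction (−∇h) has components (-0.003556 E, -0.002250 N).
Azimuth = atan2(E, N) = atan2(-0.003556, -0.002250) = 237.7° ≈ 238°.

238°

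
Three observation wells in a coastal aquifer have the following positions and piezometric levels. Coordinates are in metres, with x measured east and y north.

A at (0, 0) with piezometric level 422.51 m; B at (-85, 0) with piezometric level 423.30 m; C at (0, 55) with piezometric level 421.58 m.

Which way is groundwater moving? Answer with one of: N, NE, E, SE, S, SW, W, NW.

∂h/∂x = (423.30 − 422.51) / (-85 − 0) = -0.009294
∂h/∂y = (421.58 − 422.51) / (55 − 0) = -0.01691
Flow = −∇h = (+0.009294 east, +0.01691 north), which points northeast.

NE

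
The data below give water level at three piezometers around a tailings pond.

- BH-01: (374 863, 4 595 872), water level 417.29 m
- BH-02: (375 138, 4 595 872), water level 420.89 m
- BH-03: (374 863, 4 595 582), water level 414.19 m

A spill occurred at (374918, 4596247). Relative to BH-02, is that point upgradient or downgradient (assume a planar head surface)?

upgradient

∂h/∂x = (420.89 − 417.29) / (375138 − 374863) = +0.01309
∂h/∂y = (414.19 − 417.29) / (4595582 − 4595872) = +0.01069
Head at (374918, 4596247) = 417.29 + (+0.01309)·(55) + (+0.01069)·(375) = 422.02 m.
That is higher than the 420.89 m at BH-02, so the point is upgradient.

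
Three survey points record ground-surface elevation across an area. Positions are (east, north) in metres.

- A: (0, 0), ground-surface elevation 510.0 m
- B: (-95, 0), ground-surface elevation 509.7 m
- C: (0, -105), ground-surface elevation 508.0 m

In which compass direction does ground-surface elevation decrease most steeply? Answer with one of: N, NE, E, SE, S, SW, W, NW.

S

∂z/∂x = (509.7 − 510.0) / (-95 − 0) = +0.003158
∂z/∂y = (508.0 − 510.0) / (-105 − 0) = +0.01905
Steepest decrease is along −∇f = (-0.003158 E, -0.01905 N) → south.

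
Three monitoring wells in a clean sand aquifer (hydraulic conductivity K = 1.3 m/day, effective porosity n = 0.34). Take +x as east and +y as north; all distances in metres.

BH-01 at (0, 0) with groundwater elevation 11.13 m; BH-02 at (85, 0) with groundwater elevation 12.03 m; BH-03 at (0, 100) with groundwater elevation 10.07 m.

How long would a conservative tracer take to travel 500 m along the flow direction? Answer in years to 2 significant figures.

∂h/∂x = (12.03 − 11.13) / (85 − 0) = +0.01059
∂h/∂y = (10.07 − 11.13) / (100 − 0) = -0.01060
|∇h| = √(0.01059² + -0.01060²) = 0.01498
Seepage velocity v = K·i/n = 1.3 × 0.01498 / 0.34 = 0.05728 m/day.
t = 500 / 0.05728 = 8729 days = 23.9 years.

24 years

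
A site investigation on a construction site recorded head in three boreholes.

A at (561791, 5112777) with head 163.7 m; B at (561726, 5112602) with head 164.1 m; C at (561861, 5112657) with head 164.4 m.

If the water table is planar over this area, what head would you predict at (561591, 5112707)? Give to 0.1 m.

163.2 m

Taking A as reference: B−A = (-65, -175, +0.4); C−A = (70, -120, +0.7).
Determinant of the coordinate differences = (-65)·(-120) − 70·(-175) = 20050.
∂h/∂x = [(+0.4)·(-120) − (+0.7)·(-175)] / 20050 = +0.003716
∂h/∂y = [(-65)·(+0.7) − 70·(+0.4)] / 20050 = -0.003666
h(561591, 5112707) = 163.7 + (+0.003716)·(-200) + (-0.003666)·(-70) = 163.7 -0.743 +0.257 = 163.213 m.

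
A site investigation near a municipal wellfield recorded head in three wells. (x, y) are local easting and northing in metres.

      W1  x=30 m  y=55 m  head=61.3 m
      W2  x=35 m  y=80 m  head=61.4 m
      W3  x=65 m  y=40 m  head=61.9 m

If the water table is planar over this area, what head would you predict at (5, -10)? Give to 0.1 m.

60.8 m

With h = a·x + b·y + c and W1 as origin, the differences give:
  5·a + 25·b = +0.1
  35·a + (-15)·b = +0.6
Eliminate b (×(-15) and ×25, subtract): -950·a = -16.50 → a = ∂h/∂x = +0.01737
Back-substitute: b = ∂h/∂y = +0.0005263.
h(5, -10) = 61.3 + (+0.01737)·(-25) + (+0.0005263)·(-65) = 61.3 -0.434 -0.034 = 60.832 m.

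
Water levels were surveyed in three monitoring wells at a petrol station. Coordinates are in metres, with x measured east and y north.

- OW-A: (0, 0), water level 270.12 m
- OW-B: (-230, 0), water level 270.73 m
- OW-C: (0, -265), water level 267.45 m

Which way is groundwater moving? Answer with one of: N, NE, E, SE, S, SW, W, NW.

S

∂h/∂x = (270.73 − 270.12) / (-230 − 0) = -0.002652
∂h/∂y = (267.45 − 270.12) / (-265 − 0) = +0.01008
Flow = −∇h = (+0.002652 east, -0.01008 north), which points south.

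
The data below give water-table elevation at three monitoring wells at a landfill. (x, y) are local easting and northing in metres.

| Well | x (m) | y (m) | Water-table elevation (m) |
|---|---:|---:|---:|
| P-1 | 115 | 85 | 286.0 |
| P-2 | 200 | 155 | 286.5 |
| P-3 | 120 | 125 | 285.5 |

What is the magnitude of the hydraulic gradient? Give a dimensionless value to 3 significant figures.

0.0233

With h = a·x + b·y + c and P-1 as origin, the differences give:
  85·a + 70·b = +0.5
  5·a + 40·b = -0.5
Eliminate b (×40 and ×70, subtract): 3050·a = 55.00 → a = ∂h/∂x = +0.01803
Back-substitute: b = ∂h/∂y = -0.01475.
|∇h| = √(0.01803² + -0.01475²) = 0.02329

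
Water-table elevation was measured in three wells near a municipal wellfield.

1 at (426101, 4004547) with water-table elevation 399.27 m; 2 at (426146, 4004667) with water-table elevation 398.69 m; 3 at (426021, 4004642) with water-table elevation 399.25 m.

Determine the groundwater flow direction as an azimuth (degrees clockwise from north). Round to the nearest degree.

With h = a·x + b·y + c and 1 as origin, the differences give:
  45·a + 120·b = -0.58
  (-80)·a + 95·b = -0.02
Eliminate b (×95 and ×120, subtract): 13875·a = -52.700 → a = ∂h/∂x = -0.003798
Back-substitute: b = ∂h/∂y = -0.003409.
Flow direction (−∇h) has components (+0.003798 E, +0.003409 N).
Azimuth = atan2(E, N) = atan2(+0.003798, +0.003409) = 48.1° ≈ 048°.

048°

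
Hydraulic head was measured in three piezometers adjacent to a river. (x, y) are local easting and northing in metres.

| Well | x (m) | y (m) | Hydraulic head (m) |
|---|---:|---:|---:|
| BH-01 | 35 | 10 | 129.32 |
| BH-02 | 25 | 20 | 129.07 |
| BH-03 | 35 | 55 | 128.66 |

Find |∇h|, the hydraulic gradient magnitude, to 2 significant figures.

Differences from BH-01: to BH-02 (Δx, Δy, Δh) = (-10, 10, -0.25); to BH-03 = (0, 45, -0.66).
Solve a·Δx + b·Δy = Δh: det = (-10)·45 − 0·10 = -450.
∂h/∂x = [(-0.25)·45 − (-0.66)·10] / -450 = +0.01033
∂h/∂y = [(-10)·(-0.66) − 0·(-0.25)] / -450 = -0.01467
|∇h| = √(0.01033² + -0.01467²) = 0.01794

0.018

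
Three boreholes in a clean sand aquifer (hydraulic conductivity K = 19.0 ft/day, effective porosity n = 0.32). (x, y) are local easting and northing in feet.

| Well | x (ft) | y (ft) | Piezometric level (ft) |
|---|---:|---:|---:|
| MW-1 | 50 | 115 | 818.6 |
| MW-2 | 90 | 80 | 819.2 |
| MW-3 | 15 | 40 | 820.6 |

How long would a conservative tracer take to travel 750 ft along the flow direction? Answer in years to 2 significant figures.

With h = a·x + b·y + c and MW-1 as origin, the differences give:
  40·a + (-35)·b = +0.6
  (-35)·a + (-75)·b = +2.0
Eliminate b (×(-75) and ×(-35), subtract): -4225·a = 25.00 → a = ∂h/∂x = -0.005917
Back-substitute: b = ∂h/∂y = -0.02391.
|∇h| = √(-0.005917² + -0.02391²) = 0.02463
Seepage velocity v = K·i/n = 19.0 × 0.02463 / 0.32 = 1.462 ft/day.
t = 750 / 1.462 = 513 days = 1.4 years.

1.4 years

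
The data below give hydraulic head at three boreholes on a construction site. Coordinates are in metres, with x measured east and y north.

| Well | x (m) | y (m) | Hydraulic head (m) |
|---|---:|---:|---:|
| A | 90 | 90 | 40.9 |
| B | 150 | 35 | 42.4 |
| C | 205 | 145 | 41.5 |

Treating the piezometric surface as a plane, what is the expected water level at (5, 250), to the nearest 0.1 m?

Taking A as reference: B−A = (60, -55, +1.5); C−A = (115, 55, +0.6).
Solve a·Δx + b·Δy = Δh: det = 60·55 − 115·(-55) = 9625.
∂h/∂x = [(+1.5)·55 − (+0.6)·(-55)] / 9625 = +0.01200
∂h/∂y = [60·(+0.6) − 115·(+1.5)] / 9625 = -0.01418
h(5, 250) = 40.9 + (+0.01200)·(-85) + (-0.01418)·(160) = 40.9 -1.020 -2.269 = 37.611 m.

37.6 m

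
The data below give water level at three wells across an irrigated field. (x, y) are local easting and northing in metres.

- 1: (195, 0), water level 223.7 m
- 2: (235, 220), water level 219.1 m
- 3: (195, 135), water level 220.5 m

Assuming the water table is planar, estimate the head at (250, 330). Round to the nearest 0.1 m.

With h = a·x + b·y + c and 1 as origin, the differences give:
  40·a + 220·b = -4.6
  0·a + 135·b = -3.2
Eliminate b (×135 and ×220, subtract): 5400·a = 83.00 → a = ∂h/∂x = +0.01537
Back-substitute: b = ∂h/∂y = -0.02370.
h(250, 330) = 223.7 + (+0.01537)·(55) + (-0.02370)·(330) = 223.7 +0.845 -7.822 = 216.723 m.

216.7 m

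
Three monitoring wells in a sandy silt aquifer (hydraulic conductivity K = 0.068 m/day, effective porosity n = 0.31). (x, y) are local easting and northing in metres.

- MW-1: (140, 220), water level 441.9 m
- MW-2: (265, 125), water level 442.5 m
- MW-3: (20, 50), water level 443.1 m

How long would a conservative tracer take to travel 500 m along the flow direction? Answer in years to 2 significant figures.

Three-point gradient (reference MW-1): Δ to MW-2 = (125, -95, +0.6), Δ to MW-3 = (-120, -170, +1.2).
∂h/∂x = -0.0003675, ∂h/∂y = -0.006799 (det = -32650).
|∇h| = √(-0.0003675² + -0.006799²) = 0.006809
Seepage velocity v = K·i/n = 0.068 × 0.006809 / 0.31 = 0.001494 m/day.
t = 500 / 0.001494 = 3.347e+05 days = 916 years.

920 years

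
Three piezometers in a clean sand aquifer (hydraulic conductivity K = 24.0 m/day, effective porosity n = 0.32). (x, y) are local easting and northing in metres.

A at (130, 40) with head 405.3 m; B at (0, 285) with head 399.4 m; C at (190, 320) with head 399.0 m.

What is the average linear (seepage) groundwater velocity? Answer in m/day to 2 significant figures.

Taking A as reference: B−A = (-130, 245, -5.9); C−A = (60, 280, -6.3).
Determinant of the coordinate differences = (-130)·280 − 60·245 = -51100.
∂h/∂x = [(-5.9)·280 − (-6.3)·245] / -51100 = +0.002123
∂h/∂y = [(-130)·(-6.3) − 60·(-5.9)] / -51100 = -0.02295
|∇h| = √(0.002123² + -0.02295²) = 0.02305
Seepage velocity v = K·i/n = 24.0 × 0.02305 / 0.32 = 1.729 m/day.

1.7 m/day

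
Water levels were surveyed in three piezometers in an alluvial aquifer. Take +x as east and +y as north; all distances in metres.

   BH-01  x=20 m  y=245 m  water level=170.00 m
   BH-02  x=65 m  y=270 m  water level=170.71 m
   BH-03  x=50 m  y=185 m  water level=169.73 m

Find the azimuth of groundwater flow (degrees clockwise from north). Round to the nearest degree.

227°

With h = a·x + b·y + c and BH-01 as origin, the differences give:
  45·a + 25·b = +0.71
  30·a + (-60)·b = -0.27
Eliminate b (×(-60) and ×25, subtract): -3450·a = -35.850 → a = ∂h/∂x = +0.01039
Back-substitute: b = ∂h/∂y = +0.009696.
Flow direction (−∇h) has components (-0.01039 E, -0.009696 N).
Azimuth = atan2(E, N) = atan2(-0.01039, -0.009696) = 227.0° ≈ 227°.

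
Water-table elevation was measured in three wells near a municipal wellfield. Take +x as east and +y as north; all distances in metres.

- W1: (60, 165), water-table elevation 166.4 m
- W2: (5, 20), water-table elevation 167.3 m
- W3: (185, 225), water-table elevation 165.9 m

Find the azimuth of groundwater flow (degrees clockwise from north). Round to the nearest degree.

012°

Taking W1 as reference: W2−W1 = (-55, -145, +0.9); W3−W1 = (125, 60, -0.5).
Solve a·Δx + b·Δy = Δh: det = (-55)·60 − 125·(-145) = 14825.
∂h/∂x = [(+0.9)·60 − (-0.5)·(-145)] / 14825 = -0.001248
∂h/∂y = [(-55)·(-0.5) − 125·(+0.9)] / 14825 = -0.005734
Flow direction (−∇h) has components (+0.001248 E, +0.005734 N).
Azimuth = atan2(E, N) = atan2(+0.001248, +0.005734) = 12.3° ≈ 012°.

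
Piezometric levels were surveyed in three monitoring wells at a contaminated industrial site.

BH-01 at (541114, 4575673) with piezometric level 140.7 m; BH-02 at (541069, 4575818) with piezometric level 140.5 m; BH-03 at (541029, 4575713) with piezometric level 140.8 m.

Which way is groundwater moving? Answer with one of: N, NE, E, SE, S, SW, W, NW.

Three-point gradient (reference BH-01): Δ to BH-02 = (-45, 145, -0.2), Δ to BH-03 = (-85, 40, +0.1).
∂h/∂x = -0.002138, ∂h/∂y = -0.002043 (det = 10525).
Flow = −∇h = (+0.002138 east, +0.002043 north), which points northeast.

NE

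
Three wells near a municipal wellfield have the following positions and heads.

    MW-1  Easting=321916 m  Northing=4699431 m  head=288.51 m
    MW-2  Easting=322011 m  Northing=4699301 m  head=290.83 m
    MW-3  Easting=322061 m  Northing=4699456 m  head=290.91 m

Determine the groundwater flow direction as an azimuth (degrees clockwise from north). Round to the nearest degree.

286°

Taking MW-1 as reference: MW-2−MW-1 = (95, -130, +2.32); MW-3−MW-1 = (145, 25, +2.40).
Solve a·Δx + b·Δy = Δh: det = 95·25 − 145·(-130) = 21225.
∂h/∂x = [(+2.32)·25 − (+2.40)·(-130)] / 21225 = +0.01743
∂h/∂y = [95·(+2.40) − 145·(+2.32)] / 21225 = -0.005107
Flow direction (−∇h) has components (-0.01743 E, +0.005107 N).
Azimuth = atan2(E, N) = atan2(-0.01743, +0.005107) = 286.3° ≈ 286°.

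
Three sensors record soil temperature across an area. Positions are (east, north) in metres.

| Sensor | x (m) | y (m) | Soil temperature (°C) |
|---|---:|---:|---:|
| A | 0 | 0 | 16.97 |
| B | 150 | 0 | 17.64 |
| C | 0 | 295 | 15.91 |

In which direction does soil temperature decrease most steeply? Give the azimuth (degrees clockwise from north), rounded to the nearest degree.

∂T/∂x = (17.64 − 16.97) / (150 − 0) = +0.004467
∂T/∂y = (15.91 − 16.97) / (295 − 0) = -0.003593
Steepest decrease is along −∇f: components (-0.004467 E, +0.003593 N).
Azimuth = atan2(-0.004467, +0.003593) = 308.8° ≈ 309°.

309°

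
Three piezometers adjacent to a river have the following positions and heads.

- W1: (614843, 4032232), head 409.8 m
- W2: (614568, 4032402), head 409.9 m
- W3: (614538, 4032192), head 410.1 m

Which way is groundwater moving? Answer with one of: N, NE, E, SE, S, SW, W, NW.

NE

Taking W1 as reference: W2−W1 = (-275, 170, +0.1); W3−W1 = (-305, -40, +0.3).
Determinant of the coordinate differences = (-275)·(-40) − (-305)·170 = 62850.
∂h/∂x = [(+0.1)·(-40) − (+0.3)·170] / 62850 = -0.0008751
∂h/∂y = [(-275)·(+0.3) − (-305)·(+0.1)] / 62850 = -0.0008274
Flow = −∇h = (+0.0008751 east, +0.0008274 north), which points northeast.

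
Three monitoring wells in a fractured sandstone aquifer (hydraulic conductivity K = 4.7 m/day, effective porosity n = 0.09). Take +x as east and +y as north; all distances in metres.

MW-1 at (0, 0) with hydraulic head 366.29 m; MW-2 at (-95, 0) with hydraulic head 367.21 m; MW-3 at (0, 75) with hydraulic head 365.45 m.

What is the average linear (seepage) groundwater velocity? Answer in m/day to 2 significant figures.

0.77 m/day

∂h/∂x = (367.21 − 366.29) / (-95 − 0) = -0.009684
∂h/∂y = (365.45 − 366.29) / (75 − 0) = -0.01120
|∇h| = √(-0.009684² + -0.01120²) = 0.01481
Seepage velocity v = K·i/n = 4.7 × 0.01481 / 0.09 = 0.7734 m/day.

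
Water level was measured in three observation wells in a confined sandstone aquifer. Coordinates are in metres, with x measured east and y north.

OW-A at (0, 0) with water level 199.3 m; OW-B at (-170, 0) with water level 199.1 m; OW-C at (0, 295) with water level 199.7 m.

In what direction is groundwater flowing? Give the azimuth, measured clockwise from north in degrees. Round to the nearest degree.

∂h/∂x = (199.1 − 199.3) / (-170 − 0) = +0.001176
∂h/∂y = (199.7 − 199.3) / (295 − 0) = +0.001356
Flow direction (−∇h) has components (-0.001176 E, -0.001356 N).
Azimuth = atan2(E, N) = atan2(-0.001176, -0.001356) = 220.9° ≈ 221°.

221°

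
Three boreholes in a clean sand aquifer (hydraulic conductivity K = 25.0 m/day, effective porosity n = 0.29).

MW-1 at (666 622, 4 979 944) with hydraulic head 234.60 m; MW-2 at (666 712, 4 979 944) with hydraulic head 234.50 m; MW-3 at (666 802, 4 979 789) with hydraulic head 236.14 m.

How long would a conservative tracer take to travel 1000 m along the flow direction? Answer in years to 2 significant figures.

2.8 years

With h = a·x + b·y + c and MW-1 as origin, the differences give:
  90·a + 0·b = -0.10
  180·a + (-155)·b = +1.54
Eliminate b (×(-155) and ×0, subtract): -13950·a = 15.500 → a = ∂h/∂x = -0.001111
Back-substitute: b = ∂h/∂y = -0.01123.
|∇h| = √(-0.001111² + -0.01123²) = 0.01128
Seepage velocity v = K·i/n = 25.0 × 0.01128 / 0.29 = 0.9724 m/day.
t = 1000 / 0.9724 = 1028 days = 2.81 years.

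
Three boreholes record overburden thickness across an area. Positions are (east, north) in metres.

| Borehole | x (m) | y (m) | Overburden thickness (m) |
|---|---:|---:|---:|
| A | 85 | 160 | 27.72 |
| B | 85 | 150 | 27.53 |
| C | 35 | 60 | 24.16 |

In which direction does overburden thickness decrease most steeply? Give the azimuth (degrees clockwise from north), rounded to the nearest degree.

240°

With d = a·x + b·y + c and A as origin, the differences give:
  0·a + (-10)·b = -0.19
  (-50)·a + (-100)·b = -3.56
Eliminate b (×(-100) and ×(-10), subtract): -500·a = -16.600 → a = ∂d/∂x = +0.03320
Back-substitute: b = ∂d/∂y = +0.01900.
Steepest decrease is along −∇f: components (-0.03320 E, -0.01900 N).
Azimuth = atan2(-0.03320, -0.01900) = 240.2° ≈ 240°.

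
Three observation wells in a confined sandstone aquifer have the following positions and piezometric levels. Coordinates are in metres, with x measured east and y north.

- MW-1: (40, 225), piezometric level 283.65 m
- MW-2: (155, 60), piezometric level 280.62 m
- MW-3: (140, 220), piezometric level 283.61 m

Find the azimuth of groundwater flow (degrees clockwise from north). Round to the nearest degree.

Taking MW-1 as reference: MW-2−MW-1 = (115, -165, -3.03); MW-3−MW-1 = (100, -5, -0.04).
Solve a·Δx + b·Δy = Δh: det = 115·(-5) − 100·(-165) = 15925.
∂h/∂x = [(-3.03)·(-5) − (-0.04)·(-165)] / 15925 = +0.0005369
∂h/∂y = [115·(-0.04) − 100·(-3.03)] / 15925 = +0.01874
Flow direction (−∇h) has components (-0.0005369 E, -0.01874 N).
Azimuth = atan2(E, N) = atan2(-0.0005369, -0.01874) = 181.6° ≈ 182°.

182°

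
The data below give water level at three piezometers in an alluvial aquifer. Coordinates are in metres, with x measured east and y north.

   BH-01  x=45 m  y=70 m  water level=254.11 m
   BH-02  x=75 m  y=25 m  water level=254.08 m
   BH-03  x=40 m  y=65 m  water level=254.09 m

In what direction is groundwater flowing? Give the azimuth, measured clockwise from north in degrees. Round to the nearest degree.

Differences from BH-01: to BH-02 (Δx, Δy, Δh) = (30, -45, -0.03); to BH-03 = (-5, -5, -0.02).
Solve a·Δx + b·Δy = Δh: det = 30·(-5) − (-5)·(-45) = -375.
∂h/∂x = [(-0.03)·(-5) − (-0.02)·(-45)] / -375 = +0.002000
∂h/∂y = [30·(-0.02) − (-5)·(-0.03)] / -375 = +0.002000
Flow direction (−∇h) has components (-0.002000 E, -0.002000 N).
Azimuth = atan2(E, N) = atan2(-0.002000, -0.002000) = 225.0° ≈ 225°.

225°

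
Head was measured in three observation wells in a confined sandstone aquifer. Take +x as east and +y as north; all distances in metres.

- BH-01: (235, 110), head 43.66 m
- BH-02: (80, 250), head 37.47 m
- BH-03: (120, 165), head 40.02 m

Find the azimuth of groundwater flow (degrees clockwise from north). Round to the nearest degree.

Taking BH-01 as reference: BH-02−BH-01 = (-155, 140, -6.19); BH-03−BH-01 = (-115, 55, -3.64).
Solve a·Δx + b·Δy = Δh: det = (-155)·55 − (-115)·140 = 7575.
∂h/∂x = [(-6.19)·55 − (-3.64)·140] / 7575 = +0.02233
∂h/∂y = [(-155)·(-3.64) − (-115)·(-6.19)] / 7575 = -0.01949
Flow direction (−∇h) has components (-0.02233 E, +0.01949 N).
Azimuth = atan2(E, N) = atan2(-0.02233, +0.01949) = 311.1° ≈ 311°.

311°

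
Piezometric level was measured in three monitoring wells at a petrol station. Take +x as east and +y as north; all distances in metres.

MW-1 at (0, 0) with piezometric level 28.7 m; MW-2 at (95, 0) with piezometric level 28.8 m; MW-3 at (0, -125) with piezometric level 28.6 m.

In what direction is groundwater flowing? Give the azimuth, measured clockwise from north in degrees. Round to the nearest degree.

∂h/∂x = (28.8 − 28.7) / (95 − 0) = +0.001053
∂h/∂y = (28.6 − 28.7) / (-125 − 0) = +0.0008000
Flow direction (−∇h) has components (-0.001053 E, -0.0008000 N).
Azimuth = atan2(E, N) = atan2(-0.001053, -0.0008000) = 232.8° ≈ 233°.

233°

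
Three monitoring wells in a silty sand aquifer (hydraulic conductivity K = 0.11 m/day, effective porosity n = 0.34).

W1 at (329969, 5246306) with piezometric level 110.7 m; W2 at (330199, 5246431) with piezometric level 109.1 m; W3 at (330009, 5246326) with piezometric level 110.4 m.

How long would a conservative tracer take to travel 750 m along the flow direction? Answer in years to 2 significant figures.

With h = a·x + b·y + c and W1 as origin, the differences give:
  230·a + 125·b = -1.6
  40·a + 20·b = -0.3
Eliminate b (×20 and ×125, subtract): -400·a = 5.50 → a = ∂h/∂x = -0.01375
Back-substitute: b = ∂h/∂y = +0.01250.
|∇h| = √(-0.01375² + 0.01250²) = 0.01858
Seepage velocity v = K·i/n = 0.11 × 0.01858 / 0.34 = 0.006011 m/day.
t = 750 / 0.006011 = 1.248e+05 days = 342 years.

340 years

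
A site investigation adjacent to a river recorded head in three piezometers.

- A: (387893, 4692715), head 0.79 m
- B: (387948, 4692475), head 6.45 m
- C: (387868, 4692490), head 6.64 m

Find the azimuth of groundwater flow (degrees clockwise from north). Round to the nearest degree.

Taking A as reference: B−A = (55, -240, +5.66); C−A = (-25, -225, +5.85).
Determinant of the coordinate differences = 55·(-225) − (-25)·(-240) = -18375.
∂h/∂x = [(+5.66)·(-225) − (+5.85)·(-240)] / -18375 = -0.007102
∂h/∂y = [55·(+5.85) − (-25)·(+5.66)] / -18375 = -0.02521
Flow direction (−∇h) has components (+0.007102 E, +0.02521 N).
Azimuth = atan2(E, N) = atan2(+0.007102, +0.02521) = 15.7° ≈ 016°.

016°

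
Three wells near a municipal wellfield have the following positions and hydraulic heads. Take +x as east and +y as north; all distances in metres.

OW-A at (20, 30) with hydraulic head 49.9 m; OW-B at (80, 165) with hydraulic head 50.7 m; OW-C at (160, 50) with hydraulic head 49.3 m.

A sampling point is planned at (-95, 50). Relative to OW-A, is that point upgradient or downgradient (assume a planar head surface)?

With h = a·x + b·y + c and OW-A as origin, the differences give:
  60·a + 135·b = +0.8
  140·a + 20·b = -0.6
Eliminate b (×20 and ×135, subtract): -17700·a = 97.00 → a = ∂h/∂x = -0.005480
Back-substitute: b = ∂h/∂y = +0.008362.
Head at (-95, 50) = 49.9 + (-0.005480)·(-115) + (+0.008362)·(20) = 50.70 m.
That is higher than the 49.9 m at OW-A, so the point is upgradient.

upgradient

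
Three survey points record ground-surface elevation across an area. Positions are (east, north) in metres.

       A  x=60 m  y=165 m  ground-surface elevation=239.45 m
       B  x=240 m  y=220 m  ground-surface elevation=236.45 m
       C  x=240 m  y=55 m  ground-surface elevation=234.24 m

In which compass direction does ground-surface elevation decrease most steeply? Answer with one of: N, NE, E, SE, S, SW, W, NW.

SE

Differences from A: to B (Δx, Δy, Δh) = (180, 55, -3.00); to C = (180, -110, -5.21).
Determinant of the coordinate differences = 180·(-110) − 180·55 = -29700.
∂z/∂x = [(-3.00)·(-110) − (-5.21)·55] / -29700 = -0.02076
∂z/∂y = [180·(-5.21) − 180·(-3.00)] / -29700 = +0.01339
Steepest decrease is along −∇f = (+0.02076 E, -0.01339 N) → southeast.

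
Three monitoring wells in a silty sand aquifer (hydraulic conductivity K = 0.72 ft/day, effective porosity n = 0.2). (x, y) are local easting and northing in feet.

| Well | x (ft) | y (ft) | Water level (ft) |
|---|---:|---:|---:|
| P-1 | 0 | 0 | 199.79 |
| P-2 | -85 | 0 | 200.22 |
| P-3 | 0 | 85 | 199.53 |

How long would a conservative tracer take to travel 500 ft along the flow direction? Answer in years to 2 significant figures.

64 years

∂h/∂x = (200.22 − 199.79) / (-85 − 0) = -0.005059
∂h/∂y = (199.53 − 199.79) / (85 − 0) = -0.003059
|∇h| = √(-0.005059² + -0.003059²) = 0.005912
Seepage velocity v = K·i/n = 0.72 × 0.005912 / 0.2 = 0.02128 ft/day.
t = 500 / 0.02128 = 2.35e+04 days = 64.3 years.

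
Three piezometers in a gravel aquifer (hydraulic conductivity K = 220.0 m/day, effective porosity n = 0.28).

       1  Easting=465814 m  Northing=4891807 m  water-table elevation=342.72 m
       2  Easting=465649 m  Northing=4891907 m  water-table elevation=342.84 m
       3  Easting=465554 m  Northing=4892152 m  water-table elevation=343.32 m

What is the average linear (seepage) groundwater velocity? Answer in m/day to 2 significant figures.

Differences from 1: to 2 (Δx, Δy, Δh) = (-165, 100, +0.12); to 3 = (-260, 345, +0.60).
Solve a·Δx + b·Δy = Δh: det = (-165)·345 − (-260)·100 = -30925.
∂h/∂x = [(+0.12)·345 − (+0.60)·100] / -30925 = +0.0006015
∂h/∂y = [(-165)·(+0.60) − (-260)·(+0.12)] / -30925 = +0.002192
|∇h| = √(0.0006015² + 0.002192²) = 0.002273
Seepage velocity v = K·i/n = 220.0 × 0.002273 / 0.28 = 1.786 m/day.

1.8 m/day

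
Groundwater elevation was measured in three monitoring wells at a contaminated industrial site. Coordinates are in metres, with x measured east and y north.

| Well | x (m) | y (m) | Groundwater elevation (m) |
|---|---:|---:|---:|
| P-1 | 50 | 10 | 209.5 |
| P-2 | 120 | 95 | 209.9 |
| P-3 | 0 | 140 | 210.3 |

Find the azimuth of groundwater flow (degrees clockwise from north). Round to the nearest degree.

Taking P-1 as reference: P-2−P-1 = (70, 85, +0.4); P-3−P-1 = (-50, 130, +0.8).
Solve a·Δx + b·Δy = Δh: det = 70·130 − (-50)·85 = 13350.
∂h/∂x = [(+0.4)·130 − (+0.8)·85] / 13350 = -0.001199
∂h/∂y = [70·(+0.8) − (-50)·(+0.4)] / 13350 = +0.005693
Flow direction (−∇h) has components (+0.001199 E, -0.005693 N).
Azimuth = atan2(E, N) = atan2(+0.001199, -0.005693) = 168.1° ≈ 168°.

168°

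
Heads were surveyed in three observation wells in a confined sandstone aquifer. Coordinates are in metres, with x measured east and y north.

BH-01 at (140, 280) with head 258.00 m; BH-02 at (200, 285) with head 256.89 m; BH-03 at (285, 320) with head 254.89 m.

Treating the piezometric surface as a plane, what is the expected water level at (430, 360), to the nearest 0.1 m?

251.8 m

Taking BH-01 as reference: BH-02−BH-01 = (60, 5, -1.11); BH-03−BH-01 = (145, 40, -3.11).
Determinant of the coordinate differences = 60·40 − 145·5 = 1675.
∂h/∂x = [(-1.11)·40 − (-3.11)·5] / 1675 = -0.01722
∂h/∂y = [60·(-3.11) − 145·(-1.11)] / 1675 = -0.01531
h(430, 360) = 258.00 + (-0.01722)·(290) + (-0.01531)·(80) = 258.00 -4.995 -1.225 = 251.780 m.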